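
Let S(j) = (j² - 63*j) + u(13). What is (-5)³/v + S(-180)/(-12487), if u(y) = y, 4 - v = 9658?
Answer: -420830587/120549498 ≈ -3.4909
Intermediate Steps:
v = -9654 (v = 4 - 1*9658 = 4 - 9658 = -9654)
S(j) = 13 + j² - 63*j (S(j) = (j² - 63*j) + 13 = 13 + j² - 63*j)
(-5)³/v + S(-180)/(-12487) = (-5)³/(-9654) + (13 + (-180)² - 63*(-180))/(-12487) = -125*(-1/9654) + (13 + 32400 + 11340)*(-1/12487) = 125/9654 + 43753*(-1/12487) = 125/9654 - 43753/12487 = -420830587/120549498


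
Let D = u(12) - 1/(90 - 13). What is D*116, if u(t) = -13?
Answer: -116232/77 ≈ -1509.5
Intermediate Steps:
D = -1002/77 (D = -13 - 1/(90 - 13) = -13 - 1/77 = -1002/77 ≈ -13.013)
D*116 = -1002/77*116 = -116232/77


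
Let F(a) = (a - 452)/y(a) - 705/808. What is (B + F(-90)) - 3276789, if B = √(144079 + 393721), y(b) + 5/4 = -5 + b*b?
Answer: -85717548027119/26159000 + 10*√5378 ≈ -3.2761e+6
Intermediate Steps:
y(b) = -25/4 + b² (y(b) = -5/4 + (-5 + b*b) = -5/4 + (-5 + b²) = -25/4 + b²)
F(a) = -705/808 + (-452 + a)/(-25/4 + a²) (F(a) = (a - 452)/(-25/4 + a²) - 705/808 = (-452 + a)/(-25/4 + a²) - 705*1/808 = (-452 + a)/(-25/4 + a²) - 705/808 = -705/808 + (-452 + a)/(-25/4 + a²))
B = 10*√5378 (B = √537800 = 10*√5378 ≈ 733.35)
(B + F(-90)) - 3276789 = (10*√5378 + (-1443239 - 2820*(-90)² + 3232*(-90))/(808*(-25 + 4*(-90)²))) - 3276789 = (10*√5378 + (-1443239 - 2820*8100 - 290880)/(808*(-25 + 4*8100))) - 3276789 = (10*√5378 + (-1443239 - 22842000 - 290880)/(808*(-25 + 32400))) - 3276789 = (10*√5378 + (1/808)*(-24576119)/32375) - 3276789 = (10*√5378 + (1/808)*(1/32375)*(-24576119)) - 3276789 = (10*√5378 - 24576119/26159000) - 3276789 = (-24576119/26159000 + 10*√5378) - 3276789 = -85717548027119/26159000 + 10*√5378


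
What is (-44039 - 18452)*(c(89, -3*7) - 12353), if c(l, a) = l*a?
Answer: 888747002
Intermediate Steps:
c(l, a) = a*l
(-44039 - 18452)*(c(89, -3*7) - 12353) = (-44039 - 18452)*(-3*7*89 - 12353) = -62491*(-21*89 - 12353) = -62491*(-1869 - 12353) = -62491*(-14222) = 888747002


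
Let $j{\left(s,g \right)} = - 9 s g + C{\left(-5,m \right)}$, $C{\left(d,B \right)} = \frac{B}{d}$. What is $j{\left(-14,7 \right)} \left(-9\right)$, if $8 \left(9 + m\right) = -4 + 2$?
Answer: $- \frac{159093}{20} \approx -7954.6$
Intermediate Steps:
$m = - \frac{37}{4}$ ($m = -9 + \frac{-4 + 2}{8} = -9 + \frac{1}{8} \left(-2\right) = -9 - \frac{1}{4} = - \frac{37}{4} \approx -9.25$)
$j{\left(s,g \right)} = \frac{37}{20} - 9 g s$ ($j{\left(s,g \right)} = - 9 s g - \frac{37}{4 \left(-5\right)} = - 9 g s - - \frac{37}{20} = - 9 g s + \frac{37}{20} = \frac{37}{20} - 9 g s$)
$j{\left(-14,7 \right)} \left(-9\right) = \left(\frac{37}{20} - 63 \left(-14\right)\right) \left(-9\right) = \left(\frac{37}{20} + 882\right) \left(-9\right) = \frac{17677}{20} \left(-9\right) = - \frac{159093}{20}$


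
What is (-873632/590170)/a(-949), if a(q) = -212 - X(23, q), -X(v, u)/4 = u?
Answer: 54602/147837585 ≈ 0.00036934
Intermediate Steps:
X(v, u) = -4*u
a(q) = -212 + 4*q (a(q) = -212 - (-4)*q = -212 + 4*q)
(-873632/590170)/a(-949) = (-873632/590170)/(-212 + 4*(-949)) = (-873632*1/590170)/(-212 - 3796) = -436816/295085/(-4008) = -436816/295085*(-1/4008) = 54602/147837585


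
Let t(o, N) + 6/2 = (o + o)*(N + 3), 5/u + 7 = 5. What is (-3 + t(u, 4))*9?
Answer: -369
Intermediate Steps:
u = -5/2 (u = 5/(-7 + 5) = 5/(-2) = 5*(-1/2) = -5/2 ≈ -2.5000)
t(o, N) = -3 + 2*o*(3 + N) (t(o, N) = -3 + (o + o)*(N + 3) = -3 + (2*o)*(3 + N) = -3 + 2*o*(3 + N))
(-3 + t(u, 4))*9 = (-3 + (-3 + 6*(-5/2) + 2*4*(-5/2)))*9 = (-3 + (-3 - 15 - 20))*9 = (-3 - 38)*9 = -41*9 = -369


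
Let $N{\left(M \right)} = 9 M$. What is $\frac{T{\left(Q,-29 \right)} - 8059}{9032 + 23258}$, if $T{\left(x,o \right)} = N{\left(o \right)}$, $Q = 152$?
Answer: $- \frac{832}{3229} \approx -0.25766$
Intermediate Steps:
$T{\left(x,o \right)} = 9 o$
$\frac{T{\left(Q,-29 \right)} - 8059}{9032 + 23258} = \frac{9 \left(-29\right) - 8059}{9032 + 23258} = \frac{-261 - 8059}{32290} = \left(-8320\right) \frac{1}{32290} = - \frac{832}{3229}$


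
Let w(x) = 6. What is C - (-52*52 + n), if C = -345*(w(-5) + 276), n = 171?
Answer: -94757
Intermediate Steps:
C = -97290 (C = -345*(6 + 276) = -345*282 = -97290)
C - (-52*52 + n) = -97290 - (-52*52 + 171) = -97290 - (-2704 + 171) = -97290 - 1*(-2533) = -97290 + 2533 = -94757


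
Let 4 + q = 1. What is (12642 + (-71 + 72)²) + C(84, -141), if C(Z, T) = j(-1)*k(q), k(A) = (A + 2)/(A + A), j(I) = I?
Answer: 75857/6 ≈ 12643.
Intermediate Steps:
q = -3 (q = -4 + 1 = -3)
k(A) = (2 + A)/(2*A) (k(A) = (2 + A)/((2*A)) = (2 + A)*(1/(2*A)) = (2 + A)/(2*A))
C(Z, T) = -⅙ (C(Z, T) = -(2 - 3)/(2*(-3)) = -(-1)*(-1)/(2*3) = -1*⅙ = -⅙)
(12642 + (-71 + 72)²) + C(84, -141) = (12642 + (-71 + 72)²) - ⅙ = (12642 + 1²) - ⅙ = (12642 + 1) - ⅙ = 12643 - ⅙ = 75857/6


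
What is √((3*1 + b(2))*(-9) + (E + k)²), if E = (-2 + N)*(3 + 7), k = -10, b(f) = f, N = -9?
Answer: 3*√1595 ≈ 119.81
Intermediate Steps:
E = -110 (E = (-2 - 9)*(3 + 7) = -11*10 = -110)
√((3*1 + b(2))*(-9) + (E + k)²) = √((3*1 + 2)*(-9) + (-110 - 10)²) = √((3 + 2)*(-9) + (-120)²) = √(5*(-9) + 14400) = √(-45 + 14400) = √14355 = 3*√1595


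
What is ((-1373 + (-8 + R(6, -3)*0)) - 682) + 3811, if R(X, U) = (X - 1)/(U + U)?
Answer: 1748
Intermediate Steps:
R(X, U) = (-1 + X)/(2*U) (R(X, U) = (-1 + X)/((2*U)) = (-1 + X)*(1/(2*U)) = (-1 + X)/(2*U))
((-1373 + (-8 + R(6, -3)*0)) - 682) + 3811 = ((-1373 + (-8 + ((½)*(-1 + 6)/(-3))*0)) - 682) + 3811 = ((-1373 + (-8 + ((½)*(-⅓)*5)*0)) - 682) + 3811 = ((-1373 + (-8 - ⅚*0)) - 682) + 3811 = ((-1373 + (-8 + 0)) - 682) + 3811 = ((-1373 - 8) - 682) + 3811 = (-1381 - 682) + 3811 = -2063 + 3811 = 1748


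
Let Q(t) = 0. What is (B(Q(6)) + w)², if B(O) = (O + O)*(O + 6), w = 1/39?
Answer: 1/1521 ≈ 0.00065746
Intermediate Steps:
w = 1/39 ≈ 0.025641
B(O) = 2*O*(6 + O) (B(O) = (2*O)*(6 + O) = 2*O*(6 + O))
(B(Q(6)) + w)² = (2*0*(6 + 0) + 1/39)² = (2*0*6 + 1/39)² = (0 + 1/39)² = (1/39)² = 1/1521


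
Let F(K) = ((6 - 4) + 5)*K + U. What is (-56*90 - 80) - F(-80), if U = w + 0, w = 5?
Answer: -4565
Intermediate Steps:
U = 5 (U = 5 + 0 = 5)
F(K) = 5 + 7*K (F(K) = ((6 - 4) + 5)*K + 5 = (2 + 5)*K + 5 = 7*K + 5 = 5 + 7*K)
(-56*90 - 80) - F(-80) = (-56*90 - 80) - (5 + 7*(-80)) = (-5040 - 80) - (5 - 560) = -5120 - 1*(-555) = -5120 + 555 = -4565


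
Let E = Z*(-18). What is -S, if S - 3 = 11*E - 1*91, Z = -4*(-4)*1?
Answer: 3256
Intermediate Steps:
Z = 16 (Z = 16*1 = 16)
E = -288 (E = 16*(-18) = -288)
S = -3256 (S = 3 + (11*(-288) - 1*91) = 3 + (-3168 - 91) = 3 - 3259 = -3256)
-S = -1*(-3256) = 3256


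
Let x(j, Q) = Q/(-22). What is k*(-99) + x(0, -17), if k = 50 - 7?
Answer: -93637/22 ≈ -4256.2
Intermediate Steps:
k = 43
x(j, Q) = -Q/22 (x(j, Q) = Q*(-1/22) = -Q/22)
k*(-99) + x(0, -17) = 43*(-99) - 1/22*(-17) = -4257 + 17/22 = -93637/22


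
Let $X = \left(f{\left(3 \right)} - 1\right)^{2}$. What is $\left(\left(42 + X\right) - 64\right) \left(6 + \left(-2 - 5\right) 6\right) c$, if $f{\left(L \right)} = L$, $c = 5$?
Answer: $3240$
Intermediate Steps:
$X = 4$ ($X = \left(3 - 1\right)^{2} = 2^{2} = 4$)
$\left(\left(42 + X\right) - 64\right) \left(6 + \left(-2 - 5\right) 6\right) c = \left(\left(42 + 4\right) - 64\right) \left(6 + \left(-2 - 5\right) 6\right) 5 = \left(46 - 64\right) \left(6 - 42\right) 5 = - 18 \left(6 - 42\right) 5 = - 18 \left(\left(-36\right) 5\right) = \left(-18\right) \left(-180\right) = 3240$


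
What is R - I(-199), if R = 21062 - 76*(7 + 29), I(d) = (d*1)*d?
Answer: -21275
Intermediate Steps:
I(d) = d² (I(d) = d*d = d²)
R = 18326 (R = 21062 - 76*36 = 21062 - 1*2736 = 21062 - 2736 = 18326)
R - I(-199) = 18326 - 1*(-199)² = 18326 - 1*39601 = 18326 - 39601 = -21275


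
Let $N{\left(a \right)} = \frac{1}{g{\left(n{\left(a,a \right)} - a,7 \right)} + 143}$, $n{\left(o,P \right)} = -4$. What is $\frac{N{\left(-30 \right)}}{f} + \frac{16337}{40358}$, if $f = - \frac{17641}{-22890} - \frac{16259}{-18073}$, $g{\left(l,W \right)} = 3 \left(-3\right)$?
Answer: $\frac{44982101368651}{109908171846574} \approx 0.40927$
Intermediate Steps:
$g{\left(l,W \right)} = -9$
$f = \frac{690994303}{413690970}$ ($f = \left(-17641\right) \left(- \frac{1}{22890}\right) - - \frac{16259}{18073} = \frac{17641}{22890} + \frac{16259}{18073} = \frac{690994303}{413690970} \approx 1.6703$)
$N{\left(a \right)} = \frac{1}{134}$ ($N{\left(a \right)} = \frac{1}{-9 + 143} = \frac{1}{134}$)
$\frac{N{\left(-30 \right)}}{f} + \frac{16337}{40358} = \frac{1}{134 \cdot \frac{690994303}{413690970}} + \frac{16337}{40358} = \frac{1}{134} \cdot \frac{413690970}{690994303} + 16337 \cdot \frac{1}{40358} = \frac{206845485}{46296618301} + \frac{961}{2374} = \frac{44982101368651}{109908171846574}$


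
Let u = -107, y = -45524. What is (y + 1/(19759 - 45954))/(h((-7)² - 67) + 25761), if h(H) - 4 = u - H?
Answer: -1192501181/672582820 ≈ -1.7730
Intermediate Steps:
h(H) = -103 - H (h(H) = 4 + (-107 - H) = -103 - H)
(y + 1/(19759 - 45954))/(h((-7)² - 67) + 25761) = (-45524 + 1/(19759 - 45954))/((-103 - ((-7)² - 67)) + 25761) = (-45524 + 1/(-26195))/((-103 - (49 - 67)) + 25761) = (-45524 - 1/26195)/((-103 - 1*(-18)) + 25761) = -1192501181/(26195*((-103 + 18) + 25761)) = -1192501181/(26195*(-85 + 25761)) = -1192501181/26195/25676 = -1192501181/26195*1/25676 = -1192501181/672582820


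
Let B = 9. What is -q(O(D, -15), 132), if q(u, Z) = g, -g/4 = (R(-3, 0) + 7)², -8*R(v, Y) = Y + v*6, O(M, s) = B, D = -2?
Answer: 1369/4 ≈ 342.25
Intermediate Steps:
O(M, s) = 9
R(v, Y) = -3*v/4 - Y/8 (R(v, Y) = -(Y + v*6)/8 = -(Y + 6*v)/8 = -3*v/4 - Y/8)
g = -1369/4 (g = -4*((-¾*(-3) - ⅛*0) + 7)² = -4*((9/4 + 0) + 7)² = -4*(9/4 + 7)² = -4*(37/4)² = -4*1369/16 = -1369/4 ≈ -342.25)
q(u, Z) = -1369/4
-q(O(D, -15), 132) = -1*(-1369/4) = 1369/4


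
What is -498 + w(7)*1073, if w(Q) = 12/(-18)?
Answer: -3640/3 ≈ -1213.3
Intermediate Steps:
w(Q) = -2/3 (w(Q) = 12*(-1/18) = -2/3)
-498 + w(7)*1073 = -498 - 2/3*1073 = -498 - 2146/3 = -3640/3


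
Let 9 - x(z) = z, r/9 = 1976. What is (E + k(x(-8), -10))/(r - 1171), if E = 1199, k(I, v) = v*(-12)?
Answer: 1319/16613 ≈ 0.079396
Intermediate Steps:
r = 17784 (r = 9*1976 = 17784)
x(z) = 9 - z
k(I, v) = -12*v
(E + k(x(-8), -10))/(r - 1171) = (1199 - 12*(-10))/(17784 - 1171) = (1199 + 120)/16613 = 1319*(1/16613) = 1319/16613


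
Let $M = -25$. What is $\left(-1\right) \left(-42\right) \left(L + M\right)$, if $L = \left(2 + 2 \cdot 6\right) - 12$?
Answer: $-966$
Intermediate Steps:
$L = 2$ ($L = \left(2 + 12\right) - 12 = 14 - 12 = 2$)
$\left(-1\right) \left(-42\right) \left(L + M\right) = \left(-1\right) \left(-42\right) \left(2 - 25\right) = 42 \left(-23\right) = -966$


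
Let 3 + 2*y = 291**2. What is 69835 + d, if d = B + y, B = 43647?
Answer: 155821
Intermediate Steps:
y = 42339 (y = -3/2 + (1/2)*291**2 = -3/2 + (1/2)*84681 = -3/2 + 84681/2 = 42339)
d = 85986 (d = 43647 + 42339 = 85986)
69835 + d = 69835 + 85986 = 155821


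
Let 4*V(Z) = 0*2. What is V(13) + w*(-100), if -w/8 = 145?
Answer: 116000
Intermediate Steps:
w = -1160 (w = -8*145 = -1160)
V(Z) = 0 (V(Z) = (0*2)/4 = (1/4)*0 = 0)
V(13) + w*(-100) = 0 - 1160*(-100) = 0 + 116000 = 116000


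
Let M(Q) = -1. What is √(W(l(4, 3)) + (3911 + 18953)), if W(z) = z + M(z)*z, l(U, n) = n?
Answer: 4*√1429 ≈ 151.21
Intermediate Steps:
W(z) = 0 (W(z) = z - z = 0)
√(W(l(4, 3)) + (3911 + 18953)) = √(0 + (3911 + 18953)) = √(0 + 22864) = √22864 = 4*√1429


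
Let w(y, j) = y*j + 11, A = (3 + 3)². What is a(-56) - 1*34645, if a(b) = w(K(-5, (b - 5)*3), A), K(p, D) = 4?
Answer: -34490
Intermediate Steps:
A = 36 (A = 6² = 36)
w(y, j) = 11 + j*y (w(y, j) = j*y + 11 = 11 + j*y)
a(b) = 155 (a(b) = 11 + 36*4 = 11 + 144 = 155)
a(-56) - 1*34645 = 155 - 1*34645 = 155 - 34645 = -34490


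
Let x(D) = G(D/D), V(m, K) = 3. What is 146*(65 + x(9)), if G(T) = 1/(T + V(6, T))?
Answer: 19053/2 ≈ 9526.5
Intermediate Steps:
G(T) = 1/(3 + T) (G(T) = 1/(T + 3) = 1/(3 + T))
x(D) = ¼ (x(D) = 1/(3 + D/D) = 1/(3 + 1) = 1/4 = ¼)
146*(65 + x(9)) = 146*(65 + ¼) = 146*(261/4) = 19053/2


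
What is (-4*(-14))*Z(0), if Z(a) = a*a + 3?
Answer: 168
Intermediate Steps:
Z(a) = 3 + a² (Z(a) = a² + 3 = 3 + a²)
(-4*(-14))*Z(0) = (-4*(-14))*(3 + 0²) = 56*(3 + 0) = 56*3 = 168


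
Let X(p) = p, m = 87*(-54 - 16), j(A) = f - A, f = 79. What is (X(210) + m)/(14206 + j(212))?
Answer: -1960/4691 ≈ -0.41782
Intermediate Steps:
j(A) = 79 - A
m = -6090 (m = 87*(-70) = -6090)
(X(210) + m)/(14206 + j(212)) = (210 - 6090)/(14206 + (79 - 1*212)) = -5880/(14206 + (79 - 212)) = -5880/(14206 - 133) = -5880/14073 = -5880*1/14073 = -1960/4691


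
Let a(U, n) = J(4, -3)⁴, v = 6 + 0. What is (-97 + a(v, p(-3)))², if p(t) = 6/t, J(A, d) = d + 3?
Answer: 9409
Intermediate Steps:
v = 6
J(A, d) = 3 + d
a(U, n) = 0 (a(U, n) = (3 - 3)⁴ = 0⁴ = 0)
(-97 + a(v, p(-3)))² = (-97 + 0)² = (-97)² = 9409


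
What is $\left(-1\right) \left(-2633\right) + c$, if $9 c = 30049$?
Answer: $\frac{53746}{9} \approx 5971.8$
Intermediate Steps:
$c = \frac{30049}{9}$ ($c = \frac{1}{9} \cdot 30049 = \frac{30049}{9} \approx 3338.8$)
$\left(-1\right) \left(-2633\right) + c = \left(-1\right) \left(-2633\right) + \frac{30049}{9} = 2633 + \frac{30049}{9} = \frac{53746}{9}$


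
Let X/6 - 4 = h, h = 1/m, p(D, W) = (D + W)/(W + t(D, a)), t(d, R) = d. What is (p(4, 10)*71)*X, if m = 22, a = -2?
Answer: 18957/11 ≈ 1723.4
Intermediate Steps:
p(D, W) = 1 (p(D, W) = (D + W)/(W + D) = (D + W)/(D + W) = 1)
h = 1/22 ≈ 0.045455
X = 267/11 (X = 24 + 6*(1/22) = 24 + 3/11 = 267/11 ≈ 24.273)
(p(4, 10)*71)*X = (1*71)*(267/11) = 71*(267/11) = 18957/11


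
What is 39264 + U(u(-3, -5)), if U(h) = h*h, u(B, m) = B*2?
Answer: 39300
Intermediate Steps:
u(B, m) = 2*B
U(h) = h²
39264 + U(u(-3, -5)) = 39264 + (2*(-3))² = 39264 + (-6)² = 39264 + 36 = 39300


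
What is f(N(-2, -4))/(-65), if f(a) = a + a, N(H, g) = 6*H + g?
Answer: 32/65 ≈ 0.49231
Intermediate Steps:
N(H, g) = g + 6*H
f(a) = 2*a
f(N(-2, -4))/(-65) = (2*(-4 + 6*(-2)))/(-65) = (2*(-4 - 12))*(-1/65) = (2*(-16))*(-1/65) = -32*(-1/65) = 32/65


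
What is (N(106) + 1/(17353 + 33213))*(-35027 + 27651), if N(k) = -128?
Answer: 23870384536/25283 ≈ 9.4413e+5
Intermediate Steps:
(N(106) + 1/(17353 + 33213))*(-35027 + 27651) = (-128 + 1/(17353 + 33213))*(-35027 + 27651) = (-128 + 1/50566)*(-7376) = -6472447/50566*(-7376) = 23870384536/25283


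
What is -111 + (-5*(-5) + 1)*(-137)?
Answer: -3673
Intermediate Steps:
-111 + (-5*(-5) + 1)*(-137) = -111 + (25 + 1)*(-137) = -111 + 26*(-137) = -111 - 3562 = -3673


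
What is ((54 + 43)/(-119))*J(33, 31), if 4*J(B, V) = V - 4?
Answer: -2619/476 ≈ -5.5021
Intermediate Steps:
J(B, V) = -1 + V/4 (J(B, V) = (V - 4)/4 = (-4 + V)/4 = -1 + V/4)
((54 + 43)/(-119))*J(33, 31) = ((54 + 43)/(-119))*(-1 + (¼)*31) = (97*(-1/119))*(-1 + 31/4) = -97/119*27/4 = -2619/476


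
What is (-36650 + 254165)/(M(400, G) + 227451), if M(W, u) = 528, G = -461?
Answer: 72505/75993 ≈ 0.95410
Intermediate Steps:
(-36650 + 254165)/(M(400, G) + 227451) = (-36650 + 254165)/(528 + 227451) = 217515/227979 = 217515*(1/227979) = 72505/75993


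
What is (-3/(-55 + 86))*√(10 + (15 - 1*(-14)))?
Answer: -3*√39/31 ≈ -0.60435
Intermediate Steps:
(-3/(-55 + 86))*√(10 + (15 - 1*(-14))) = (-3/31)*√(10 + (15 + 14)) = ((1/31)*(-3))*√(10 + 29) = -3*√39/31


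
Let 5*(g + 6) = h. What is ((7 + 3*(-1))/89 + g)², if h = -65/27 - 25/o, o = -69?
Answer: 123718213696/3054662361 ≈ 40.501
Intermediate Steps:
h = -1270/621 (h = -65/27 - 25/(-69) = -65*1/27 - 25*(-1/69) = -65/27 + 25/69 = -1270/621 ≈ -2.0451)
g = -3980/621 (g = -6 + (⅕)*(-1270/621) = -6 - 254/621 = -3980/621 ≈ -6.4090)
((7 + 3*(-1))/89 + g)² = ((7 + 3*(-1))/89 - 3980/621)² = ((7 - 3)*(1/89) - 3980/621)² = (4*(1/89) - 3980/621)² = (4/89 - 3980/621)² = (-351736/55269)² = 123718213696/3054662361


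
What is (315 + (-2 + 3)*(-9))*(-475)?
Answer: -145350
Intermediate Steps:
(315 + (-2 + 3)*(-9))*(-475) = (315 + 1*(-9))*(-475) = (315 - 9)*(-475) = 306*(-475) = -145350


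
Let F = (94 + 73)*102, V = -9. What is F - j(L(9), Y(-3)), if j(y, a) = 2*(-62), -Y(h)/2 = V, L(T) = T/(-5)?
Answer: 17158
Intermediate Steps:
L(T) = -T/5 (L(T) = T*(-⅕) = -T/5)
F = 17034 (F = 167*102 = 17034)
Y(h) = 18 (Y(h) = -2*(-9) = 18)
j(y, a) = -124
F - j(L(9), Y(-3)) = 17034 - 1*(-124) = 17034 + 124 = 17158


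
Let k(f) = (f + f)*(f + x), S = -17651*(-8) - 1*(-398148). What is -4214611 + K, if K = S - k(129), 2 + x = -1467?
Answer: -3329535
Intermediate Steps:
x = -1469 (x = -2 - 1467 = -1469)
S = 539356 (S = 141208 + 398148 = 539356)
k(f) = 2*f*(-1469 + f) (k(f) = (f + f)*(f - 1469) = (2*f)*(-1469 + f) = 2*f*(-1469 + f))
K = 885076 (K = 539356 - 2*129*(-1469 + 129) = 539356 - 2*129*(-1340) = 539356 - 1*(-345720) = 539356 + 345720 = 885076)
-4214611 + K = -4214611 + 885076 = -3329535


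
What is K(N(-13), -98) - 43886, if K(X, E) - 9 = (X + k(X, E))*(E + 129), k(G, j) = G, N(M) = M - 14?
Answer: -45551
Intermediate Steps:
N(M) = -14 + M
K(X, E) = 9 + 2*X*(129 + E) (K(X, E) = 9 + (X + X)*(E + 129) = 9 + (2*X)*(129 + E) = 9 + 2*X*(129 + E))
K(N(-13), -98) - 43886 = (9 + 258*(-14 - 13) + 2*(-98)*(-14 - 13)) - 43886 = (9 + 258*(-27) + 2*(-98)*(-27)) - 43886 = (9 - 6966 + 5292) - 43886 = -1665 - 43886 = -45551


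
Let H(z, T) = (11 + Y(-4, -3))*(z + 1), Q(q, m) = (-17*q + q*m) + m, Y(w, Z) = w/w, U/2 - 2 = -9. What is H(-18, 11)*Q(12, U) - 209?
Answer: 78535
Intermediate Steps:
U = -14 (U = 4 + 2*(-9) = 4 - 18 = -14)
Y(w, Z) = 1
Q(q, m) = m - 17*q + m*q (Q(q, m) = (-17*q + m*q) + m = m - 17*q + m*q)
H(z, T) = 12 + 12*z (H(z, T) = (11 + 1)*(z + 1) = 12*(1 + z) = 12 + 12*z)
H(-18, 11)*Q(12, U) - 209 = (12 + 12*(-18))*(-14 - 17*12 - 14*12) - 209 = (12 - 216)*(-14 - 204 - 168) - 209 = -204*(-386) - 209 = 78744 - 209 = 78535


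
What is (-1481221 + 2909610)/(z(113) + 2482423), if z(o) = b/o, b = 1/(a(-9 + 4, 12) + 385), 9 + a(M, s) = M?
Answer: 59882352047/104070619430 ≈ 0.57540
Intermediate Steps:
a(M, s) = -9 + M
b = 1/371 (b = 1/((-9 + (-9 + 4)) + 385) = 1/((-9 - 5) + 385) = 1/(-14 + 385) = 1/371 ≈ 0.0026954)
z(o) = 1/(371*o)
(-1481221 + 2909610)/(z(113) + 2482423) = (-1481221 + 2909610)/((1/371)/113 + 2482423) = 1428389/((1/371)*(1/113) + 2482423) = 1428389/(1/41923 + 2482423) = 1428389/(104070619430/41923) = 1428389*(41923/104070619430) = 59882352047/104070619430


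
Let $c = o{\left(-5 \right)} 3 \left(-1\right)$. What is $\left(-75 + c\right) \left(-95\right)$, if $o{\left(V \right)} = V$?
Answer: $5700$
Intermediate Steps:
$c = 15$ ($c = \left(-5\right) 3 \left(-1\right) = \left(-15\right) \left(-1\right) = 15$)
$\left(-75 + c\right) \left(-95\right) = \left(-75 + 15\right) \left(-95\right) = \left(-60\right) \left(-95\right) = 5700$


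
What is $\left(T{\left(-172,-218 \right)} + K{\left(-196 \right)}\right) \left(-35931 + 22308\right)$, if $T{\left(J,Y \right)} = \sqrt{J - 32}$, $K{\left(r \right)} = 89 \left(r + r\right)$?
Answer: $475279224 - 27246 i \sqrt{51} \approx 4.7528 \cdot 10^{8} - 1.9458 \cdot 10^{5} i$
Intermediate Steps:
$K{\left(r \right)} = 178 r$ ($K{\left(r \right)} = 89 \cdot 2 r = 178 r$)
$T{\left(J,Y \right)} = \sqrt{-32 + J}$
$\left(T{\left(-172,-218 \right)} + K{\left(-196 \right)}\right) \left(-35931 + 22308\right) = \left(\sqrt{-32 - 172} + 178 \left(-196\right)\right) \left(-35931 + 22308\right) = \left(\sqrt{-204} - 34888\right) \left(-13623\right) = \left(2 i \sqrt{51} - 34888\right) \left(-13623\right) = \left(-34888 + 2 i \sqrt{51}\right) \left(-13623\right) = 475279224 - 27246 i \sqrt{51}$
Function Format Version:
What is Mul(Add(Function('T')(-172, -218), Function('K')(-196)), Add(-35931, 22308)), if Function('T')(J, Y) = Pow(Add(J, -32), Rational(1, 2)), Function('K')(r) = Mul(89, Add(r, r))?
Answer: Add(475279224, Mul(-27246, I, Pow(51, Rational(1, 2)))) ≈ Add(4.7528e+8, Mul(-1.9458e+5, I))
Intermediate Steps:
Function('K')(r) = Mul(178, r) (Function('K')(r) = Mul(89, Mul(2, r)) = Mul(178, r))
Function('T')(J, Y) = Pow(Add(-32, J), Rational(1, 2))
Mul(Add(Function('T')(-172, -218), Function('K')(-196)), Add(-35931, 22308)) = Mul(Add(Pow(Add(-32, -172), Rational(1, 2)), Mul(178, -196)), Add(-35931, 22308)) = Mul(Add(Pow(-204, Rational(1, 2)), -34888), -13623) = Mul(Add(Mul(2, I, Pow(51, Rational(1, 2))), -34888), -13623) = Mul(Add(-34888, Mul(2, I, Pow(51, Rational(1, 2)))), -13623) = Add(475279224, Mul(-27246, I, Pow(51, Rational(1, 2))))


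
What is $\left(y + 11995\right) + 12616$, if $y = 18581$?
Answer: $43192$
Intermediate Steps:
$\left(y + 11995\right) + 12616 = \left(18581 + 11995\right) + 12616 = 30576 + 12616 = 43192$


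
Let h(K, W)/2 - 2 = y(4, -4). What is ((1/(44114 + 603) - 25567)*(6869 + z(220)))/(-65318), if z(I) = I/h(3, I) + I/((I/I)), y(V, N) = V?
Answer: 12188503154618/4381237509 ≈ 2782.0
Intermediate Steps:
h(K, W) = 12 (h(K, W) = 4 + 2*4 = 4 + 8 = 12)
z(I) = 13*I/12 (z(I) = I/12 + I/((I/I)) = I*(1/12) + I/1 = I/12 + I*1 = I/12 + I = 13*I/12)
((1/(44114 + 603) - 25567)*(6869 + z(220)))/(-65318) = ((1/(44114 + 603) - 25567)*(6869 + (13/12)*220))/(-65318) = ((1/44717 - 25567)*(6869 + 715/3))*(-1/65318) = ((1/44717 - 25567)*(21322/3))*(-1/65318) = -1143279538/44717*21322/3*(-1/65318) = -24377006309236/134151*(-1/65318) = 12188503154618/4381237509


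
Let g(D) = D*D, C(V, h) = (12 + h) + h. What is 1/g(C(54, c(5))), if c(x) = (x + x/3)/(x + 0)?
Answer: 9/1936 ≈ 0.0046488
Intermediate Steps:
c(x) = 4/3 (c(x) = (x + x*(⅓))/x = (x + x/3)/x = (4*x/3)/x = 4/3)
C(V, h) = 12 + 2*h
g(D) = D²
1/g(C(54, c(5))) = 1/((12 + 2*(4/3))²) = 1/((12 + 8/3)²) = 1/((44/3)²) = 1/(1936/9) = 9/1936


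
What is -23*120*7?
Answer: -19320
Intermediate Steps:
-23*120*7 = -2760*7 = -19320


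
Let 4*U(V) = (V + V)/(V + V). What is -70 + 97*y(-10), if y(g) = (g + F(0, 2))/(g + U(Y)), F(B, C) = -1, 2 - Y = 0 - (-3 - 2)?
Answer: 1538/39 ≈ 39.436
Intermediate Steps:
Y = -3 (Y = 2 - (0 - (-3 - 2)) = 2 - (0 - 1*(-5)) = 2 - (0 + 5) = 2 - 1*5 = 2 - 5 = -3)
U(V) = 1/4 (U(V) = ((V + V)/(V + V))/4 = ((2*V)/((2*V)))/4 = ((2*V)*(1/(2*V)))/4 = (1/4)*1 = 1/4)
y(g) = (-1 + g)/(1/4 + g) (y(g) = (g - 1)/(g + 1/4) = (-1 + g)/(1/4 + g))
-70 + 97*y(-10) = -70 + 97*(4*(-1 - 10)/(1 + 4*(-10))) = -70 + 97*(4*(-11)/(1 - 40)) = -70 + 97*(4*(-11)/(-39)) = -70 + 97*(4*(-1/39)*(-11)) = -70 + 97*(44/39) = -70 + 4268/39 = 1538/39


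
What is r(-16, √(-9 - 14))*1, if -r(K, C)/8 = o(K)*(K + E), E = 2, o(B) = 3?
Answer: 336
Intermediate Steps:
r(K, C) = -48 - 24*K (r(K, C) = -24*(K + 2) = -24*(2 + K) = -8*(6 + 3*K) = -48 - 24*K)
r(-16, √(-9 - 14))*1 = (-48 - 24*(-16))*1 = (-48 + 384)*1 = 336*1 = 336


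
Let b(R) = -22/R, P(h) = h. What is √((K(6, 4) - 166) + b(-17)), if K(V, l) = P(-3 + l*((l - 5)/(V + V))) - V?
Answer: 2*I*√113169/51 ≈ 13.192*I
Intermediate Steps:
K(V, l) = -3 - V + l*(-5 + l)/(2*V) (K(V, l) = (-3 + l*((l - 5)/(V + V))) - V = (-3 + l*((-5 + l)/((2*V)))) - V = (-3 + l*((-5 + l)*(1/(2*V)))) - V = (-3 + l*((-5 + l)/(2*V))) - V = (-3 + l*(-5 + l)/(2*V)) - V = -3 - V + l*(-5 + l)/(2*V))
√((K(6, 4) - 166) + b(-17)) = √(((-3 - 1*6 + (½)*4²/6 - 5/2*4/6) - 166) - 22/(-17)) = √(((-3 - 6 + (½)*(⅙)*16 - 5/2*4*⅙) - 166) - 22*(-1/17)) = √(((-3 - 6 + 4/3 - 5/3) - 166) + 22/17) = √((-28/3 - 166) + 22/17) = √(-526/3 + 22/17) = √(-8876/51) = 2*I*√113169/51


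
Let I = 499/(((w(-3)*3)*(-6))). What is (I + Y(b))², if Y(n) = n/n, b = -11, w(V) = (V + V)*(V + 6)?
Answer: 677329/104976 ≈ 6.4522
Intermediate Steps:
w(V) = 2*V*(6 + V) (w(V) = (2*V)*(6 + V) = 2*V*(6 + V))
Y(n) = 1
I = 499/324 (I = 499/((((2*(-3)*(6 - 3))*3)*(-6))) = 499/((((2*(-3)*3)*3)*(-6))) = 499/((-18*3*(-6))) = 499/((-54*(-6))) = 499/324 ≈ 1.5401)
(I + Y(b))² = (499/324 + 1)² = (823/324)² = 677329/104976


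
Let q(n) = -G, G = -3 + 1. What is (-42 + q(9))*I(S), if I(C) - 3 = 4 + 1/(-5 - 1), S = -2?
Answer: -820/3 ≈ -273.33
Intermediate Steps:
G = -2
I(C) = 41/6 (I(C) = 3 + (4 + 1/(-5 - 1)) = 3 + (4 + 1/(-6)) = 3 + (4 - ⅙) = 3 + 23/6 = 41/6)
q(n) = 2 (q(n) = -1*(-2) = 2)
(-42 + q(9))*I(S) = (-42 + 2)*(41/6) = -40*41/6 = -820/3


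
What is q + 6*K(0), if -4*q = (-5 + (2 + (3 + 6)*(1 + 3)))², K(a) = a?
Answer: -1089/4 ≈ -272.25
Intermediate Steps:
q = -1089/4 (q = -(-5 + (2 + (3 + 6)*(1 + 3)))²/4 = -(-5 + (2 + 9*4))²/4 = -(-5 + (2 + 36))²/4 = -(-5 + 38)²/4 = -¼*33² = -¼*1089 = -1089/4 ≈ -272.25)
q + 6*K(0) = -1089/4 + 6*0 = -1089/4 + 0 = -1089/4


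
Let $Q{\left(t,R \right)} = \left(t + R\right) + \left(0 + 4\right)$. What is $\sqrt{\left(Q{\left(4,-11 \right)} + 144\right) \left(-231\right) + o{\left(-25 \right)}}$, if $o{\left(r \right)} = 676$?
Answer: $i \sqrt{31895} \approx 178.59 i$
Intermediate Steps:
$Q{\left(t,R \right)} = 4 + R + t$ ($Q{\left(t,R \right)} = \left(R + t\right) + 4 = 4 + R + t$)
$\sqrt{\left(Q{\left(4,-11 \right)} + 144\right) \left(-231\right) + o{\left(-25 \right)}} = \sqrt{\left(\left(4 - 11 + 4\right) + 144\right) \left(-231\right) + 676} = \sqrt{\left(-3 + 144\right) \left(-231\right) + 676} = \sqrt{141 \left(-231\right) + 676} = \sqrt{-32571 + 676} = \sqrt{-31895} = i \sqrt{31895}$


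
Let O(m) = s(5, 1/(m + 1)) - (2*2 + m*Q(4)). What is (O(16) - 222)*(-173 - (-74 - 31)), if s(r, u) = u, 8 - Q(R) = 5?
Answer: 18628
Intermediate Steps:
Q(R) = 3 (Q(R) = 8 - 1*5 = 8 - 5 = 3)
O(m) = -4 + 1/(1 + m) - 3*m (O(m) = 1/(m + 1) - (2*2 + m*3) = 1/(1 + m) - (4 + 3*m) = 1/(1 + m) + (-4 - 3*m) = -4 + 1/(1 + m) - 3*m)
(O(16) - 222)*(-173 - (-74 - 31)) = ((1 - (1 + 16)*(4 + 3*16))/(1 + 16) - 222)*(-173 - (-74 - 31)) = ((1 - 1*17*(4 + 48))/17 - 222)*(-173 - 1*(-105)) = ((1 - 1*17*52)/17 - 222)*(-173 + 105) = ((1 - 884)/17 - 222)*(-68) = ((1/17)*(-883) - 222)*(-68) = (-883/17 - 222)*(-68) = -4657/17*(-68) = 18628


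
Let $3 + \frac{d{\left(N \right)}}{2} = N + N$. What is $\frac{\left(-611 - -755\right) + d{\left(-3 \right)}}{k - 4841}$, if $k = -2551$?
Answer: $- \frac{3}{176} \approx -0.017045$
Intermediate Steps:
$d{\left(N \right)} = -6 + 4 N$ ($d{\left(N \right)} = -6 + 2 \left(N + N\right) = -6 + 2 \cdot 2 N = -6 + 4 N$)
$\frac{\left(-611 - -755\right) + d{\left(-3 \right)}}{k - 4841} = \frac{\left(-611 - -755\right) + \left(-6 + 4 \left(-3\right)\right)}{-2551 - 4841} = \frac{\left(-611 + 755\right) - 18}{-7392} = \left(144 - 18\right) \left(- \frac{1}{7392}\right) = 126 \left(- \frac{1}{7392}\right) = - \frac{3}{176}$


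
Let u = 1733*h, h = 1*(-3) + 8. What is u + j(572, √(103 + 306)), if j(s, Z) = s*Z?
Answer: 8665 + 572*√409 ≈ 20233.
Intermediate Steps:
h = 5 (h = -3 + 8 = 5)
u = 8665 (u = 1733*5 = 8665)
j(s, Z) = Z*s
u + j(572, √(103 + 306)) = 8665 + √(103 + 306)*572 = 8665 + √409*572 = 8665 + 572*√409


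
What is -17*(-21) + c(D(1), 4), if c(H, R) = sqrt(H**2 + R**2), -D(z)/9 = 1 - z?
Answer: 361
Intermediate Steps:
D(z) = -9 + 9*z (D(z) = -9*(1 - z) = -9 + 9*z)
-17*(-21) + c(D(1), 4) = -17*(-21) + sqrt((-9 + 9*1)**2 + 4**2) = 357 + sqrt((-9 + 9)**2 + 16) = 357 + sqrt(0**2 + 16) = 357 + sqrt(0 + 16) = 357 + sqrt(16) = 357 + 4 = 361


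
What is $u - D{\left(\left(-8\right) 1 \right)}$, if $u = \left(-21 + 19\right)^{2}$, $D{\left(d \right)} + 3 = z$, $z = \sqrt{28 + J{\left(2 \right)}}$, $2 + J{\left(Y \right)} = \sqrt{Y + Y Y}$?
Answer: $7 - \sqrt{26 + \sqrt{6}} \approx 1.6662$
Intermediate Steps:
$J{\left(Y \right)} = -2 + \sqrt{Y + Y^{2}}$ ($J{\left(Y \right)} = -2 + \sqrt{Y + Y Y} = -2 + \sqrt{Y + Y^{2}}$)
$z = \sqrt{26 + \sqrt{6}}$ ($z = \sqrt{28 - \left(2 - \sqrt{2 \left(1 + 2\right)}\right)} = \sqrt{28 - \left(2 - \sqrt{2 \cdot 3}\right)} = \sqrt{28 - \left(2 - \sqrt{6}\right)} = \sqrt{26 + \sqrt{6}} \approx 5.3338$)
$D{\left(d \right)} = -3 + \sqrt{26 + \sqrt{6}}$
$u = 4$ ($u = \left(-2\right)^{2} = 4$)
$u - D{\left(\left(-8\right) 1 \right)} = 4 - \left(-3 + \sqrt{26 + \sqrt{6}}\right) = 4 + \left(3 - \sqrt{26 + \sqrt{6}}\right) = 7 - \sqrt{26 + \sqrt{6}}$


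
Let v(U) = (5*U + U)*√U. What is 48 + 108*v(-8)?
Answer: 48 - 10368*I*√2 ≈ 48.0 - 14663.0*I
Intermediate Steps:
v(U) = 6*U^(3/2) (v(U) = (6*U)*√U = 6*U^(3/2))
48 + 108*v(-8) = 48 + 108*(6*(-8)^(3/2)) = 48 + 108*(6*(-16*I*√2)) = 48 + 108*(-96*I*√2) = 48 - 10368*I*√2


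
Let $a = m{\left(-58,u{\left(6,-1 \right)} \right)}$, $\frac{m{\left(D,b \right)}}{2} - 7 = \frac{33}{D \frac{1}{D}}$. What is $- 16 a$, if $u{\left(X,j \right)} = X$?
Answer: $-1280$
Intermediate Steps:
$m{\left(D,b \right)} = 80$ ($m{\left(D,b \right)} = 14 + 2 \frac{33}{D \frac{1}{D}} = 14 + 2 \cdot \frac{33}{1} = 14 + 2 \cdot 33 \cdot 1 = 14 + 2 \cdot 33 = 14 + 66 = 80$)
$a = 80$
$- 16 a = \left(-16\right) 80 = -1280$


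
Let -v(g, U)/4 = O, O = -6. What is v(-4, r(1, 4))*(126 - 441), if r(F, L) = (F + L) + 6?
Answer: -7560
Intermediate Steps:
r(F, L) = 6 + F + L
v(g, U) = 24 (v(g, U) = -4*(-6) = 24)
v(-4, r(1, 4))*(126 - 441) = 24*(126 - 441) = 24*(-315) = -7560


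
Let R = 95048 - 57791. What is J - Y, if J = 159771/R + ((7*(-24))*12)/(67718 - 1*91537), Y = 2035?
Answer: -600676042448/295808161 ≈ -2030.6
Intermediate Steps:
R = 37257
J = 1293565187/295808161 (J = 159771/37257 + ((7*(-24))*12)/(67718 - 1*91537) = 159771*(1/37257) + (-168*12)/(67718 - 91537) = 53257/12419 - 2016/(-23819) = 53257/12419 - 2016*(-1/23819) = 53257/12419 + 2016/23819 = 1293565187/295808161 ≈ 4.3730)
J - Y = 1293565187/295808161 - 1*2035 = 1293565187/295808161 - 2035 = -600676042448/295808161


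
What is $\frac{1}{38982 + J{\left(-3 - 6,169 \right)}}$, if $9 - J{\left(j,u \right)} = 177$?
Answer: $\frac{1}{38814} \approx 2.5764 \cdot 10^{-5}$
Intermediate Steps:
$J{\left(j,u \right)} = -168$ ($J{\left(j,u \right)} = 9 - 177 = -168$)
$\frac{1}{38982 + J{\left(-3 - 6,169 \right)}} = \frac{1}{38982 - 168} = \frac{1}{38814}$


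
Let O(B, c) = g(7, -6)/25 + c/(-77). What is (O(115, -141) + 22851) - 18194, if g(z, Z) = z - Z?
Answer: 8969251/1925 ≈ 4659.4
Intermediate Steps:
O(B, c) = 13/25 - c/77 (O(B, c) = (7 - 1*(-6))/25 + c/(-77) = (7 + 6)*(1/25) + c*(-1/77) = 13*(1/25) - c/77 = 13/25 - c/77)
(O(115, -141) + 22851) - 18194 = ((13/25 - 1/77*(-141)) + 22851) - 18194 = ((13/25 + 141/77) + 22851) - 18194 = (4526/1925 + 22851) - 18194 = 43992701/1925 - 18194 = 8969251/1925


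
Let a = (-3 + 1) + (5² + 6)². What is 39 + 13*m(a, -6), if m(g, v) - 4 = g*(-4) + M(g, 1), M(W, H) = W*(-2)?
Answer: -74711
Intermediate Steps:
M(W, H) = -2*W
a = 959 (a = -2 + (25 + 6)² = -2 + 31² = -2 + 961 = 959)
m(g, v) = 4 - 6*g (m(g, v) = 4 + (g*(-4) - 2*g) = 4 + (-4*g - 2*g) = 4 - 6*g)
39 + 13*m(a, -6) = 39 + 13*(4 - 6*959) = 39 + 13*(4 - 5754) = 39 + 13*(-5750) = 39 - 74750 = -74711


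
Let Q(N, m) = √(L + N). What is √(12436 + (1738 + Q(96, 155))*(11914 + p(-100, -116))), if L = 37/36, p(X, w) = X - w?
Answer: √(186720984 + 17895*√3493)/3 ≈ 4567.7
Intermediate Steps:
L = 37/36 (L = 37*(1/36) = 37/36 ≈ 1.0278)
Q(N, m) = √(37/36 + N)
√(12436 + (1738 + Q(96, 155))*(11914 + p(-100, -116))) = √(12436 + (1738 + √(37 + 36*96)/6)*(11914 + (-100 - 1*(-116)))) = √(12436 + (1738 + √(37 + 3456)/6)*(11914 + (-100 + 116))) = √(12436 + (1738 + √3493/6)*(11914 + 16)) = √(12436 + (1738 + √3493/6)*11930) = √(12436 + (20734340 + 5965*√3493/3)) = √(20746776 + 5965*√3493/3)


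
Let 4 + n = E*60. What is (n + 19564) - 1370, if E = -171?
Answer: 7930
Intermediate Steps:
n = -10264 (n = -4 - 171*60 = -4 - 10260 = -10264)
(n + 19564) - 1370 = (-10264 + 19564) - 1370 = 9300 - 1370 = 7930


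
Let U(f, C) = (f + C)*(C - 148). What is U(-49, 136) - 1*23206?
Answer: -24250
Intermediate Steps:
U(f, C) = (-148 + C)*(C + f) (U(f, C) = (C + f)*(-148 + C) = (-148 + C)*(C + f))
U(-49, 136) - 1*23206 = (136² - 148*136 - 148*(-49) + 136*(-49)) - 1*23206 = (18496 - 20128 + 7252 - 6664) - 23206 = -1044 - 23206 = -24250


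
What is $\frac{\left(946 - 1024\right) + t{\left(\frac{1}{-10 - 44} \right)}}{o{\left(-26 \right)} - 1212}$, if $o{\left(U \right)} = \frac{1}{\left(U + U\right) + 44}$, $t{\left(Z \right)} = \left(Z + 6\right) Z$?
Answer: $\frac{455542}{7069113} \approx 0.064441$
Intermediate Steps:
$t{\left(Z \right)} = Z \left(6 + Z\right)$ ($t{\left(Z \right)} = \left(6 + Z\right) Z = Z \left(6 + Z\right)$)
$o{\left(U \right)} = \frac{1}{44 + 2 U}$ ($o{\left(U \right)} = \frac{1}{2 U + 44} = \frac{1}{44 + 2 U}$)
$\frac{\left(946 - 1024\right) + t{\left(\frac{1}{-10 - 44} \right)}}{o{\left(-26 \right)} - 1212} = \frac{\left(946 - 1024\right) + \frac{6 + \frac{1}{-10 - 44}}{-10 - 44}}{\frac{1}{2 \left(22 - 26\right)} - 1212} = \frac{-78 + \frac{6 + \frac{1}{-54}}{-54}}{\frac{1}{2 \left(-4\right)} - 1212} = \frac{-78 - \frac{6 - \frac{1}{54}}{54}}{\frac{1}{2} \left(- \frac{1}{4}\right) - 1212} = \frac{-78 - \frac{323}{2916}}{- \frac{1}{8} - 1212} = \frac{-78 - \frac{323}{2916}}{- \frac{9697}{8}} = \left(- \frac{227771}{2916}\right) \left(- \frac{8}{9697}\right) = \frac{455542}{7069113}$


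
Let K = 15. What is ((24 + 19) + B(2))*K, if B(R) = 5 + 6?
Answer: 810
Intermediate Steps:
B(R) = 11
((24 + 19) + B(2))*K = ((24 + 19) + 11)*15 = (43 + 11)*15 = 54*15 = 810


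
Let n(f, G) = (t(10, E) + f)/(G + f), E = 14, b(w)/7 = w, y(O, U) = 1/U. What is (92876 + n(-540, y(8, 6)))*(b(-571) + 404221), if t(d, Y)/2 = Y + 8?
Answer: 120398721548160/3239 ≈ 3.7172e+10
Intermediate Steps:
b(w) = 7*w
t(d, Y) = 16 + 2*Y (t(d, Y) = 2*(Y + 8) = 2*(8 + Y) = 16 + 2*Y)
n(f, G) = (44 + f)/(G + f) (n(f, G) = ((16 + 2*14) + f)/(G + f) = ((16 + 28) + f)/(G + f) = (44 + f)/(G + f))
(92876 + n(-540, y(8, 6)))*(b(-571) + 404221) = (92876 + (44 - 540)/(1/6 - 540))*(7*(-571) + 404221) = (92876 - 496/(1/6 - 540))*(-3997 + 404221) = (92876 - 496/(-3239/6))*400224 = (92876 - 6/3239*(-496))*400224 = (92876 + 2976/3239)*400224 = (300828340/3239)*400224 = 120398721548160/3239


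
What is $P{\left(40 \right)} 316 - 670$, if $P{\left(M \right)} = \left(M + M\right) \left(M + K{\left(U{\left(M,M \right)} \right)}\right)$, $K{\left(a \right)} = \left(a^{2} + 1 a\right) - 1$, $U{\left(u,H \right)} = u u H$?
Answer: $103548498905250$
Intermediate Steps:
$U{\left(u,H \right)} = H u^{2}$ ($U{\left(u,H \right)} = u^{2} H = H u^{2}$)
$K{\left(a \right)} = -1 + a + a^{2}$ ($K{\left(a \right)} = \left(a^{2} + a\right) - 1 = \left(a + a^{2}\right) - 1 = -1 + a + a^{2}$)
$P{\left(M \right)} = 2 M \left(-1 + M + M^{3} + M^{6}\right)$ ($P{\left(M \right)} = \left(M + M\right) \left(M + \left(-1 + M M^{2} + \left(M M^{2}\right)^{2}\right)\right) = 2 M \left(M + \left(-1 + M^{3} + \left(M^{3}\right)^{2}\right)\right) = 2 M \left(M + \left(-1 + M^{3} + M^{6}\right)\right) = 2 M \left(-1 + M + M^{3} + M^{6}\right)$)
$P{\left(40 \right)} 316 - 670 = 2 \cdot 40 \left(-1 + 40 + 40^{3} + 40^{6}\right) 316 - 670 = 2 \cdot 40 \left(-1 + 40 + 64000 + 4096000000\right) 316 - 670 = 2 \cdot 40 \cdot 4096064039 \cdot 316 - 670 = 327685123120 \cdot 316 - 670 = 103548498905920 - 670 = 103548498905250$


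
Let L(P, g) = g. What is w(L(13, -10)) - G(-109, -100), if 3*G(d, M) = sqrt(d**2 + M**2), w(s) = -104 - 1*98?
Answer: -202 - sqrt(21881)/3 ≈ -251.31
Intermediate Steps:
w(s) = -202 (w(s) = -104 - 98 = -202)
G(d, M) = sqrt(M**2 + d**2)/3 (G(d, M) = sqrt(d**2 + M**2)/3 = sqrt(M**2 + d**2)/3)
w(L(13, -10)) - G(-109, -100) = -202 - sqrt((-100)**2 + (-109)**2)/3 = -202 - sqrt(10000 + 11881)/3 = -202 - sqrt(21881)/3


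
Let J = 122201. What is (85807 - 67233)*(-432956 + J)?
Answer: -5771963370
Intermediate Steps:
(85807 - 67233)*(-432956 + J) = (85807 - 67233)*(-432956 + 122201) = 18574*(-310755) = -5771963370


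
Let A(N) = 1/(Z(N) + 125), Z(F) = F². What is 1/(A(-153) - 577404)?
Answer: -23534/13588625735 ≈ -1.7319e-6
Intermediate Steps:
A(N) = 1/(125 + N²) (A(N) = 1/(N² + 125) = 1/(125 + N²))
1/(A(-153) - 577404) = 1/(1/(125 + (-153)²) - 577404) = 1/(1/(125 + 23409) - 577404) = 1/(1/23534 - 577404) = 1/(-13588625735/23534) = -23534/13588625735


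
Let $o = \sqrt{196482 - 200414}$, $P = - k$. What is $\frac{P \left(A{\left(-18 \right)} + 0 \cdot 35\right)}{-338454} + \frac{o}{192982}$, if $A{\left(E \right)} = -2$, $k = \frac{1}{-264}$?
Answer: $\frac{1}{44675928} + \frac{i \sqrt{983}}{96491} \approx 2.2383 \cdot 10^{-8} + 0.00032493 i$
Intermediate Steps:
$k = - \frac{1}{264} \approx -0.0037879$
$P = \frac{1}{264}$ ($P = \left(-1\right) \left(- \frac{1}{264}\right) = \frac{1}{264} \approx 0.0037879$)
$o = 2 i \sqrt{983}$ ($o = \sqrt{-3932} = 2 i \sqrt{983} \approx 62.706 i$)
$\frac{P \left(A{\left(-18 \right)} + 0 \cdot 35\right)}{-338454} + \frac{o}{192982} = \frac{\frac{1}{264} \left(-2 + 0 \cdot 35\right)}{-338454} + \frac{2 i \sqrt{983}}{192982} = \frac{-2 + 0}{264} \left(- \frac{1}{338454}\right) + 2 i \sqrt{983} \cdot \frac{1}{192982} = \frac{1}{264} \left(-2\right) \left(- \frac{1}{338454}\right) + \frac{i \sqrt{983}}{96491} = \left(- \frac{1}{132}\right) \left(- \frac{1}{338454}\right) + \frac{i \sqrt{983}}{96491} = \frac{1}{44675928} + \frac{i \sqrt{983}}{96491}$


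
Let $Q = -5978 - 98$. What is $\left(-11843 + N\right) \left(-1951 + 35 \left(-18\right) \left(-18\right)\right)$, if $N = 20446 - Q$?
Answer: $137821131$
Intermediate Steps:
$Q = -6076$ ($Q = -5978 + \left(-2196 + 2098\right) = -5978 - 98 = -6076$)
$N = 26522$ ($N = 20446 - -6076 = 20446 + 6076 = 26522$)
$\left(-11843 + N\right) \left(-1951 + 35 \left(-18\right) \left(-18\right)\right) = \left(-11843 + 26522\right) \left(-1951 + 35 \left(-18\right) \left(-18\right)\right) = 14679 \left(-1951 - -11340\right) = 14679 \left(-1951 + 11340\right) = 14679 \cdot 9389 = 137821131$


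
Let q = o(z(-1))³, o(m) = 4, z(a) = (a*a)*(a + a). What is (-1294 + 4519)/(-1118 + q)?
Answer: -3225/1054 ≈ -3.0598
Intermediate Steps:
z(a) = 2*a³ (z(a) = a²*(2*a) = 2*a³)
q = 64 (q = 4³ = 64)
(-1294 + 4519)/(-1118 + q) = (-1294 + 4519)/(-1118 + 64) = 3225/(-1054) = 3225*(-1/1054) = -3225/1054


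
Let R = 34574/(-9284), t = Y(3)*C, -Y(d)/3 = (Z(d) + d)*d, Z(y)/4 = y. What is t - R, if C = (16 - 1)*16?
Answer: -150383513/4642 ≈ -32396.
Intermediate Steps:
Z(y) = 4*y
C = 240 (C = 15*16 = 240)
Y(d) = -15*d² (Y(d) = -3*(4*d + d)*d = -3*5*d*d = -15*d²)
t = -32400 (t = -15*3²*240 = -15*9*240 = -135*240 = -32400)
R = -17287/4642 (R = 34574*(-1/9284) = -17287/4642 ≈ -3.7240)
t - R = -32400 - 1*(-17287/4642) = -32400 + 17287/4642 = -150383513/4642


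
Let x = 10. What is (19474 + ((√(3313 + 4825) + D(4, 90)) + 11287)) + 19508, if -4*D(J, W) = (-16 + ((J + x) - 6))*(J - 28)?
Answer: 50221 + √8138 ≈ 50311.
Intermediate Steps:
D(J, W) = -(-28 + J)*(-12 + J)/4 (D(J, W) = -(-16 + ((J + 10) - 6))*(J - 28)/4 = -(-16 + ((10 + J) - 6))*(-28 + J)/4 = -(-16 + (4 + J))*(-28 + J)/4 = -(-12 + J)*(-28 + J)/4 = -(-28 + J)*(-12 + J)/4)
(19474 + ((√(3313 + 4825) + D(4, 90)) + 11287)) + 19508 = (19474 + ((√(3313 + 4825) + (-84 + 10*4 - ¼*4²)) + 11287)) + 19508 = (19474 + ((√8138 + (-84 + 40 - ¼*16)) + 11287)) + 19508 = (19474 + ((√8138 + (-84 + 40 - 4)) + 11287)) + 19508 = (19474 + ((√8138 - 48) + 11287)) + 19508 = (19474 + ((-48 + √8138) + 11287)) + 19508 = (19474 + (11239 + √8138)) + 19508 = (30713 + √8138) + 19508 = 50221 + √8138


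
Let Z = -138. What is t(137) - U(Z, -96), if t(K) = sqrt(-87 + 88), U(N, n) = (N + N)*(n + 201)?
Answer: 28981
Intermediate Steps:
U(N, n) = 2*N*(201 + n) (U(N, n) = (2*N)*(201 + n) = 2*N*(201 + n))
t(K) = 1 (t(K) = sqrt(1) = 1)
t(137) - U(Z, -96) = 1 - 2*(-138)*(201 - 96) = 1 - 2*(-138)*105 = 1 - 1*(-28980) = 1 + 28980 = 28981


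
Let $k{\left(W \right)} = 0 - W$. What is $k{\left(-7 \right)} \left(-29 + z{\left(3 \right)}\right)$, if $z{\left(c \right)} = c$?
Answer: $-182$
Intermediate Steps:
$k{\left(W \right)} = - W$
$k{\left(-7 \right)} \left(-29 + z{\left(3 \right)}\right) = \left(-1\right) \left(-7\right) \left(-29 + 3\right) = 7 \left(-26\right) = -182$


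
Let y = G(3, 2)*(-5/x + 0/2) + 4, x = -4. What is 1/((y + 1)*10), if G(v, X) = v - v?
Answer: 1/50 ≈ 0.020000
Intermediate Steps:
G(v, X) = 0
y = 4 (y = 0*(-5/(-4) + 0/2) + 4 = 0*(-5*(-¼) + 0*(½)) + 4 = 0*(5/4 + 0) + 4 = 0*(5/4) + 4 = 0 + 4 = 4)
1/((y + 1)*10) = 1/((4 + 1)*10) = 1/(5*10) = 1/50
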